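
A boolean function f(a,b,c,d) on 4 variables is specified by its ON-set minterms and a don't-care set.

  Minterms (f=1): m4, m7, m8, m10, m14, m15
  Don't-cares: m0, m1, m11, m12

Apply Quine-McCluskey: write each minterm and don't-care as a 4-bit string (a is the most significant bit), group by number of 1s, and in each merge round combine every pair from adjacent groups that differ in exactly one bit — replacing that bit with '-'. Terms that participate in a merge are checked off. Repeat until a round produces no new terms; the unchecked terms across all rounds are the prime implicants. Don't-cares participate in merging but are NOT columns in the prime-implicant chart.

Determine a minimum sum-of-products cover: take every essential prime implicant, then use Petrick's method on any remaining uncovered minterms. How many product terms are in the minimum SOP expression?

[col 0] 0000*, 0001*, 0100*, 0111*, 1000*, 1010*, 1011*, 1100*, 1110*, 1111*
[col 1] -000*, -100*, -111, 0-00*, 000-, 1-00*, 1-10*, 1-11*, 10-0*, 101-*, 11-0*, 111-*
[col 2] --00, 1--0, 1-1-
Prime implicants: --00, -111, 000-, 1--0, 1-1-
PI chart (minterm → PIs covering it):
  4 | --00  (sole → essential)
  7 | -111  (sole → essential)
  8 | --00,1--0
  10 | 1--0,1-1-
  14 | 1--0,1-1-
  15 | -111,1-1-
Essential prime implicants: --00, -111
Petrick residual → 1--0
Minimum SOP uses 3 PIs: c'd' + bcd + ad'

3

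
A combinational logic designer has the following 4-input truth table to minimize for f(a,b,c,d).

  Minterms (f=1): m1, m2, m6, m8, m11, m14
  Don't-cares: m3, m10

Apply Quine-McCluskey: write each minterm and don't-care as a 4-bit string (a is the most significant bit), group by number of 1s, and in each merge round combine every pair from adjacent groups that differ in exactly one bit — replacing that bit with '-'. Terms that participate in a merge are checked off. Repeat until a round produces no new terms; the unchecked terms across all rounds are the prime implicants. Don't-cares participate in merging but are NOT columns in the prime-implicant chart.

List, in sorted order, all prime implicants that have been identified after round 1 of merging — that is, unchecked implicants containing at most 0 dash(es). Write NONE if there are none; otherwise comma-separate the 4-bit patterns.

[col 0] 0001*, 0010*, 0011*, 0110*, 1000*, 1010*, 1011*, 1110*
[col 1] -010*, -011*, -110*, 0-10*, 00-1, 001-*, 1-10*, 10-0, 101-*
[col 2] --10, -01-
Prime implicants: --10, -01-, 00-1, 10-0

NONE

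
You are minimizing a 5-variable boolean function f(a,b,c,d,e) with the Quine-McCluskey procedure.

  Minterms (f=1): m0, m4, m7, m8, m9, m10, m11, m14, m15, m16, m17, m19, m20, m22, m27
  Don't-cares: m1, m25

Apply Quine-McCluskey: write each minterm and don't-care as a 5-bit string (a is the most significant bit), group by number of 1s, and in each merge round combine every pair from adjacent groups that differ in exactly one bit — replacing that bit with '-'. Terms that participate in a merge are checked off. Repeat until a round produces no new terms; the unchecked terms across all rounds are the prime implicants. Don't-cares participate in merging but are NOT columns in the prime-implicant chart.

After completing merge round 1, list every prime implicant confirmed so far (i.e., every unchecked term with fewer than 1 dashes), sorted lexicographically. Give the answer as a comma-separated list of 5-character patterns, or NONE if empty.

[col 0] 00000*, 00001*, 00100*, 00111*, 01000*, 01001*, 01010*, 01011*, 01110*, 01111*, 10000*, 10001*, 10011*, 10100*, 10110*, 11001*, 11011*
[col 1] -0000*, -0001*, -0100*, -1001*, -1011*, 0-000*, 0-001*, 0-111, 00-00*, 0000-*, 01-10*, 01-11*, 010-0*, 010-1*, 0100-*, 0101-*, 0111-*, 1-001*, 1-011*, 10-00*, 100-1*, 1000-*, 101-0, 110-1*
[col 2] --001, -0-00, -000-, -10-1, 0-00-, 01-1-, 010--, 1-0-1
Prime implicants: --001, -0-00, -000-, -10-1, 0-00-, 0-111, 01-1-, 010--, 1-0-1, 101-0

NONE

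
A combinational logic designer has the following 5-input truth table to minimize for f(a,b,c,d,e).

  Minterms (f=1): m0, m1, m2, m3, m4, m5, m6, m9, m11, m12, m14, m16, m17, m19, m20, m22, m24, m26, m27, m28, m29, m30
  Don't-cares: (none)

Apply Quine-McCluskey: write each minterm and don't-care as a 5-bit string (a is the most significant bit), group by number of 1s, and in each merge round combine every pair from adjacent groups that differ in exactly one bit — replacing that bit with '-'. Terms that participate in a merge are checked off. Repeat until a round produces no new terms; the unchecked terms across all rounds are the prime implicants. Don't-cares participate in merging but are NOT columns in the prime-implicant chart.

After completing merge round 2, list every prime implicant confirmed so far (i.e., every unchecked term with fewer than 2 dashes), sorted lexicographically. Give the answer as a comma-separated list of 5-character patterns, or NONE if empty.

Round 0: 00000✓ 00001✓ 00010✓ 00011✓ 00100✓ 00101✓ 00110✓ 01001✓ 01011✓ 01100✓ 01110✓ 10000✓ 10001✓ 10011✓ 10100✓ 10110✓ 11000✓ 11010✓ 11011✓ 11100✓ 11101✓ 11110✓
Round 1: -0000✓ -0001✓ -0011✓ -0100✓ -0110✓ -1011✓ -1100✓ -1110✓ 0-001✓ 0-011✓ 0-100✓ 0-110✓ 00-00✓ 00-01✓ 00-10✓ 000-0✓ 000-1✓ 0000-✓ 0001-✓ 001-0✓ 0010-✓ 010-1✓ 011-0✓ 1-000✓ 1-011✓ 1-100✓ 1-110✓ 10-00✓ 100-1✓ 1000-✓ 101-0✓ 11-00✓ 11-10✓ 110-0✓ 1101- 111-0✓ 1110-
Round 2: --011 --100✓ --110✓ -0-00 -00-1 -000- -01-0✓ -11-0✓ 0-0-1 0-1-0✓ 00--0 00-0- 000-- 1--00 1-1-0✓ 11--0
Round 3: --1-0
PIs = {--011, --1-0, -0-00, -00-1, -000-, 0-0-1, 00--0, 00-0-, 000--, 1--00, 11--0, 1101-, 1110-}

1101-, 1110-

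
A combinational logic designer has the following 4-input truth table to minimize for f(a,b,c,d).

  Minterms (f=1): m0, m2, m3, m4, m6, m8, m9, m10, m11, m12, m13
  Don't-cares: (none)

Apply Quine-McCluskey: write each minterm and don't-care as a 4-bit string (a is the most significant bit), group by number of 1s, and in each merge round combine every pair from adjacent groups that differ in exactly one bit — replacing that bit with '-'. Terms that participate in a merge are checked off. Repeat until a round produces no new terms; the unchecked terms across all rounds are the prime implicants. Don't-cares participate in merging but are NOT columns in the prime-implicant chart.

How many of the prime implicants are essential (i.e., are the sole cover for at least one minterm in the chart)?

3

[col 0] 0000*, 0010*, 0011*, 0100*, 0110*, 1000*, 1001*, 1010*, 1011*, 1100*, 1101*
[col 1] -000*, -010*, -011*, -100*, 0-00*, 0-10*, 00-0*, 001-*, 01-0*, 1-00*, 1-01*, 10-0*, 10-1*, 100-*, 101-*, 110-*
[col 2] --00, -0-0, -01-, 0--0, 1-0-, 10--
Prime implicants: --00, -0-0, -01-, 0--0, 1-0-, 10--
PI chart (minterm → PIs covering it):
  0 | --00,-0-0,0--0
  2 | -0-0,-01-,0--0
  3 | -01-  (sole → essential)
  4 | --00,0--0
  6 | 0--0  (sole → essential)
  8 | --00,-0-0,1-0-,10--
  9 | 1-0-,10--
  10 | -0-0,-01-,10--
  11 | -01-,10--
  12 | --00,1-0-
  13 | 1-0-  (sole → essential)
Essential prime implicants: -01-, 0--0, 1-0-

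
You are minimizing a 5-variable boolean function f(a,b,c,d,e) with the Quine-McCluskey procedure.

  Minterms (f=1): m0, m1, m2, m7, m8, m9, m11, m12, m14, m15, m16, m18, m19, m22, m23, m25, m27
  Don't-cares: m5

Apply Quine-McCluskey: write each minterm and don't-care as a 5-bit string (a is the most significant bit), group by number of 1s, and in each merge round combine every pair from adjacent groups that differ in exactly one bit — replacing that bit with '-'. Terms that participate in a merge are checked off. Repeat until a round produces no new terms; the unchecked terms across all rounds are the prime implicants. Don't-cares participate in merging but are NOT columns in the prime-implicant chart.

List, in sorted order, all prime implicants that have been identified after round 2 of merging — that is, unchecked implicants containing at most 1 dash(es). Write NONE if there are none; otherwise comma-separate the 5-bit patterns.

-0111, 0-111, 00-01, 001-1, 01-00, 01-11, 011-0, 0111-, 1-011

[col 0] 00000*, 00001*, 00010*, 00101*, 00111*, 01000*, 01001*, 01011*, 01100*, 01110*, 01111*, 10000*, 10010*, 10011*, 10110*, 10111*, 11001*, 11011*
[col 1] -0000*, -0010*, -0111, -1001*, -1011*, 0-000*, 0-001*, 0-111, 00-01, 000-0*, 0000-*, 001-1, 01-00, 01-11, 010-1*, 0100-*, 011-0, 0111-, 1-011, 10-10*, 10-11*, 100-0*, 1001-*, 1011-*, 110-1*
[col 2] -00-0, -10-1, 0-00-, 10-1-
Prime implicants: -00-0, -0111, -10-1, 0-00-, 0-111, 00-01, 001-1, 01-00, 01-11, 011-0, 0111-, 1-011, 10-1-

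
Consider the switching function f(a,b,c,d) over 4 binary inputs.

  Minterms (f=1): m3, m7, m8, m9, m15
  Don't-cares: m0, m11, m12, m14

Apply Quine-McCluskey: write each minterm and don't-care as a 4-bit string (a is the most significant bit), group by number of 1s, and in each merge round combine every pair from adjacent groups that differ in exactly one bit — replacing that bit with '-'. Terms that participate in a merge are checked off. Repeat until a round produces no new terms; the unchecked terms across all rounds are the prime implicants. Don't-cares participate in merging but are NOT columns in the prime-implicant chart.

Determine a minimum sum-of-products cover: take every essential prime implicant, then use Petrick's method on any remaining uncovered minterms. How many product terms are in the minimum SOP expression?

2

[col 0] 0000*, 0011*, 0111*, 1000*, 1001*, 1011*, 1100*, 1110*, 1111*
[col 1] -000, -011*, -111*, 0-11*, 1-00, 1-11*, 10-1, 100-, 11-0, 111-
[col 2] --11
Prime implicants: --11, -000, 1-00, 10-1, 100-, 11-0, 111-
PI chart (minterm → PIs covering it):
  3 | --11  (sole → essential)
  7 | --11  (sole → essential)
  8 | -000,1-00,100-
  9 | 10-1,100-
  15 | --11,111-
Essential prime implicants: --11
Petrick residual → 100-
Minimum SOP uses 2 PIs: cd + ab'c'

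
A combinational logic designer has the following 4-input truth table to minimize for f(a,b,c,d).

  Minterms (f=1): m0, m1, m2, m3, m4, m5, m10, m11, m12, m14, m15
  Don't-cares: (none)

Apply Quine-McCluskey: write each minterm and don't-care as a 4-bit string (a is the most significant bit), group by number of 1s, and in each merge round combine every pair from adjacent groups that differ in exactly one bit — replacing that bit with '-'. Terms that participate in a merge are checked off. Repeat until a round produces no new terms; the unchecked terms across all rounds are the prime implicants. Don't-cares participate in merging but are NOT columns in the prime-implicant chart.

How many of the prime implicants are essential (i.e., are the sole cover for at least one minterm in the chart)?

2

Round 0: 0000✓ 0001✓ 0010✓ 0011✓ 0100✓ 0101✓ 1010✓ 1011✓ 1100✓ 1110✓ 1111✓
Round 1: -010✓ -011✓ -100 0-00✓ 0-01✓ 00-0✓ 00-1✓ 000-✓ 001-✓ 010-✓ 1-10✓ 1-11✓ 101-✓ 11-0 111-✓
Round 2: -01- 0-0- 00-- 1-1-
PIs = {-01-, -100, 0-0-, 00--, 1-1-, 11-0}
Coverage chart:
  m0: 0-0-,00--
  m1: 0-0-,00--
  m2: -01-,00--
  m3: -01-,00--
  m4: -100,0-0-
  m5: 0-0- ←essential
  m10: -01-,1-1-
  m11: -01-,1-1-
  m12: -100,11-0
  m14: 1-1-,11-0
  m15: 1-1- ←essential
Essential: 0-0-, 1-1-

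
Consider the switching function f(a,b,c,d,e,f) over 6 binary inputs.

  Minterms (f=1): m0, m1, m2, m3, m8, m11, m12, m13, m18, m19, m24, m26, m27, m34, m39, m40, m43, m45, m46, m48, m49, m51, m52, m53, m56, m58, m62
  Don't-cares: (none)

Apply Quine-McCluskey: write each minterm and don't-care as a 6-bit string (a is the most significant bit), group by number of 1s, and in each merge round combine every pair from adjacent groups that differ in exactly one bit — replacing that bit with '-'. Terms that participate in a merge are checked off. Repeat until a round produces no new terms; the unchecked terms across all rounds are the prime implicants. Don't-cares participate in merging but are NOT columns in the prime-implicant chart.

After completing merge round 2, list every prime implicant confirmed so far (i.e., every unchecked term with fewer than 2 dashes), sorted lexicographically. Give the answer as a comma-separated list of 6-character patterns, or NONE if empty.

size-2^0 implicants → 000000(✓)  000001(✓)  000010(✓)  000011(✓)  001000(✓)  001011(✓)  001100(✓)  001101(✓)  010010(✓)  010011(✓)  011000(✓)  011010(✓)  011011(✓)  100010(✓)  100111  101000(✓)  101011(✓)  101101(✓)  101110(✓)  110000(✓)  110001(✓)  110011(✓)  110100(✓)  110101(✓)  111000(✓)  111010(✓)  111110(✓)
size-2^1 implicants → -00010  -01000(✓)  -01011  -01101  -10011  -11000(✓)  -11010(✓)  0-0010(✓)  0-0011(✓)  0-1000(✓)  0-1011(✓)  00-000  00-011(✓)  0000-0(✓)  0000-1(✓)  00000-(✓)  00001-(✓)  001-00  00110-  01-010(✓)  01-011(✓)  01001-(✓)  0110-0(✓)  01101-(✓)  1-1000(✓)  1-1110  11-000  110-00(✓)  110-01(✓)  1100-1  11000-(✓)  11010-(✓)  111-10  1110-0(✓)
size-2^2 implicants → --1000  -110-0  0--011  0-001-  0000--  01-01-  110-0-
Unchecked terms (primes): --1000, -00010, -01011, -01101, -10011, -110-0, 0--011, 0-001-, 00-000, 0000--, 001-00, 00110-, 01-01-, 1-1110, 100111, 11-000, 110-0-, 1100-1, 111-10

-00010, -01011, -01101, -10011, 00-000, 001-00, 00110-, 1-1110, 100111, 11-000, 1100-1, 111-10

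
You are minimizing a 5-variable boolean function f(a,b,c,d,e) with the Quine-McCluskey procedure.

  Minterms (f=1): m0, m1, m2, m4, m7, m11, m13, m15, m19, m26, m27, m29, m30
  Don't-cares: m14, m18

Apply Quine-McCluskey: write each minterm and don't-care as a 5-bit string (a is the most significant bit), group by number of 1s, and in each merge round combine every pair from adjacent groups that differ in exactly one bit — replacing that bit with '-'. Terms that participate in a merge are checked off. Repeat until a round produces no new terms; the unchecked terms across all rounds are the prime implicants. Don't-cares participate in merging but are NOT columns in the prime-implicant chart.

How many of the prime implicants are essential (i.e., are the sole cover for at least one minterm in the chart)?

size-2^0 implicants → 00000(✓)  00001(✓)  00010(✓)  00100(✓)  00111(✓)  01011(✓)  01101(✓)  01110(✓)  01111(✓)  10010(✓)  10011(✓)  11010(✓)  11011(✓)  11101(✓)  11110(✓)
size-2^1 implicants → -0010  -1011  -1101  -1110  0-111  00-00  000-0  0000-  01-11  011-1  0111-  1-010(✓)  1-011(✓)  1001-(✓)  11-10  1101-(✓)
size-2^2 implicants → 1-01-
Unchecked terms (primes): -0010, -1011, -1101, -1110, 0-111, 00-00, 000-0, 0000-, 01-11, 011-1, 0111-, 1-01-, 11-10
Minterm coverage:
  m0 ⊆ 00-00,000-0,0000-
  m1 ⊆ 0000- [E]
  m2 ⊆ -0010,000-0
  m4 ⊆ 00-00 [E]
  m7 ⊆ 0-111 [E]
  m11 ⊆ -1011,01-11
  m13 ⊆ -1101,011-1
  m15 ⊆ 0-111,01-11,011-1,0111-
  m19 ⊆ 1-01- [E]
  m26 ⊆ 1-01-,11-10
  m27 ⊆ -1011,1-01-
  m29 ⊆ -1101 [E]
  m30 ⊆ -1110,11-10
E = {-1101, 0-111, 00-00, 0000-, 1-01-}

5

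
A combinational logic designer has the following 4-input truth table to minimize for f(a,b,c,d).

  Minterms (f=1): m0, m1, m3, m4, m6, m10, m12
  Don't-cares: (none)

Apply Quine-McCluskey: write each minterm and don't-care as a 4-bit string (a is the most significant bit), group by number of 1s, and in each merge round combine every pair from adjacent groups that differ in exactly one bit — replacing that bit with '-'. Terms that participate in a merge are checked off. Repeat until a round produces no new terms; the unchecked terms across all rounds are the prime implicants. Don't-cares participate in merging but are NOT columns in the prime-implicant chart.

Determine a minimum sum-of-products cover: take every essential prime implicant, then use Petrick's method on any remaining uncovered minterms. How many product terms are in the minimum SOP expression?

5

[col 0] 0000*, 0001*, 0011*, 0100*, 0110*, 1010, 1100*
[col 1] -100, 0-00, 00-1, 000-, 01-0
Prime implicants: -100, 0-00, 00-1, 000-, 01-0, 1010
PI chart (minterm → PIs covering it):
  0 | 0-00,000-
  1 | 00-1,000-
  3 | 00-1  (sole → essential)
  4 | -100,0-00,01-0
  6 | 01-0  (sole → essential)
  10 | 1010  (sole → essential)
  12 | -100  (sole → essential)
Essential prime implicants: -100, 00-1, 01-0, 1010
Petrick residual → 0-00
Minimum SOP uses 5 PIs: bc'd' + a'c'd' + a'b'd + a'bd' + ab'cd'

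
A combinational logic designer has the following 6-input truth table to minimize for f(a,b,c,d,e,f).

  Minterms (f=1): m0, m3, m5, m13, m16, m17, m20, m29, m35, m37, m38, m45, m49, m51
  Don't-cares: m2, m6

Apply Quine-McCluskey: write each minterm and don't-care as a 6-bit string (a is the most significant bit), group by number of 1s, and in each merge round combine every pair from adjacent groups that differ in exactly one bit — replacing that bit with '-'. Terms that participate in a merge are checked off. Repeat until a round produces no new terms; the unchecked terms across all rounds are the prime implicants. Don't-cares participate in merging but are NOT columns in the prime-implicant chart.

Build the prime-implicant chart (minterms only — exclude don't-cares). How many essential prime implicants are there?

4

Round 0: 000000✓ 000010✓ 000011✓ 000101✓ 000110✓ 001101✓ 010000✓ 010001✓ 010100✓ 011101✓ 100011✓ 100101✓ 100110✓ 101101✓ 110001✓ 110011✓
Round 1: -00011 -00101✓ -00110 -01101✓ -10001 0-0000 0-1101 00-101✓ 000-10 0000-0 00001- 010-00 01000- 1-0011 10-101✓ 1100-1
Round 2: -0-101
PIs = {-0-101, -00011, -00110, -10001, 0-0000, 0-1101, 000-10, 0000-0, 00001-, 010-00, 01000-, 1-0011, 1100-1}
Coverage chart:
  m0: 0-0000,0000-0
  m3: -00011,00001-
  m5: -0-101 ←essential
  m13: -0-101,0-1101
  m16: 0-0000,010-00,01000-
  m17: -10001,01000-
  m20: 010-00 ←essential
  m29: 0-1101 ←essential
  m35: -00011,1-0011
  m37: -0-101 ←essential
  m38: -00110 ←essential
  m45: -0-101 ←essential
  m49: -10001,1100-1
  m51: 1-0011,1100-1
Essential: -0-101, -00110, 0-1101, 010-00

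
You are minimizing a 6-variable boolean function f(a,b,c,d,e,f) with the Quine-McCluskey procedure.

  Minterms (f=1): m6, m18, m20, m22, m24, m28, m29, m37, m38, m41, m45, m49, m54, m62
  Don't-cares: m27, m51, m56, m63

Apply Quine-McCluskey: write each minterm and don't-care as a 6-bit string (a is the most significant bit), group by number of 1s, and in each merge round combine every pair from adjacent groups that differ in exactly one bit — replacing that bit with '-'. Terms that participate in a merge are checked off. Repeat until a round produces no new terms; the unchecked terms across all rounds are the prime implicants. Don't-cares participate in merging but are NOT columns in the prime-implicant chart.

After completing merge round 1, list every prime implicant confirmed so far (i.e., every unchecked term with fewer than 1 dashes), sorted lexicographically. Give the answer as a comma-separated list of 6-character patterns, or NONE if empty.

011011

[col 0] 000110*, 010010*, 010100*, 010110*, 011000*, 011011, 011100*, 011101*, 100101*, 100110*, 101001*, 101101*, 110001*, 110011*, 110110*, 111000*, 111110*, 111111*
[col 1] -00110*, -10110*, -11000, 0-0110*, 01-100, 010-10, 0101-0, 011-00, 01110-, 1-0110*, 10-101, 101-01, 11-110, 1100-1, 11111-
[col 2] --0110
Prime implicants: --0110, -11000, 01-100, 010-10, 0101-0, 011-00, 011011, 01110-, 10-101, 101-01, 11-110, 1100-1, 11111-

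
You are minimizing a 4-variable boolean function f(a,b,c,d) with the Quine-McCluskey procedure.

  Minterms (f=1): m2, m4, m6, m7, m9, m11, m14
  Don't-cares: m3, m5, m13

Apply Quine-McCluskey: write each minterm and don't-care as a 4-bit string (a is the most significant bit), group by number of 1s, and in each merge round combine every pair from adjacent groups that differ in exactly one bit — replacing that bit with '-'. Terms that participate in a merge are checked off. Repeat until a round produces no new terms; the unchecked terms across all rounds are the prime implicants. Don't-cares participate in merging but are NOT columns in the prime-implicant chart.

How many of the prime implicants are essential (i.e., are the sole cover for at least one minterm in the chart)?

3

size-2^0 implicants → 0010(✓)  0011(✓)  0100(✓)  0101(✓)  0110(✓)  0111(✓)  1001(✓)  1011(✓)  1101(✓)  1110(✓)
size-2^1 implicants → -011  -101  -110  0-10(✓)  0-11(✓)  001-(✓)  01-0(✓)  01-1(✓)  010-(✓)  011-(✓)  1-01  10-1
size-2^2 implicants → 0-1-  01--
Unchecked terms (primes): -011, -101, -110, 0-1-, 01--, 1-01, 10-1
Minterm coverage:
  m2 ⊆ 0-1- [E]
  m4 ⊆ 01-- [E]
  m6 ⊆ -110,0-1-,01--
  m7 ⊆ 0-1-,01--
  m9 ⊆ 1-01,10-1
  m11 ⊆ -011,10-1
  m14 ⊆ -110 [E]
E = {-110, 0-1-, 01--}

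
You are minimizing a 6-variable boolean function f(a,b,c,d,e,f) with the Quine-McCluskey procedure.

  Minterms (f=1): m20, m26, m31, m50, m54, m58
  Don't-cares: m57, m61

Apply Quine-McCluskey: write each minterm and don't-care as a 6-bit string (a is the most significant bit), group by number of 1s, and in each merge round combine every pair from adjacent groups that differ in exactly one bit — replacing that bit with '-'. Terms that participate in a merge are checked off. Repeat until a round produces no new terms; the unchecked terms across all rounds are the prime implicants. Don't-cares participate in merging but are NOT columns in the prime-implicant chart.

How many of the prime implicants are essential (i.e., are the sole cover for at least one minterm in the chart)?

[col 0] 010100, 011010*, 011111, 110010*, 110110*, 111001*, 111010*, 111101*
[col 1] -11010, 11-010, 110-10, 111-01
Prime implicants: -11010, 010100, 011111, 11-010, 110-10, 111-01
PI chart (minterm → PIs covering it):
  20 | 010100  (sole → essential)
  26 | -11010  (sole → essential)
  31 | 011111  (sole → essential)
  50 | 11-010,110-10
  54 | 110-10  (sole → essential)
  58 | -11010,11-010
Essential prime implicants: -11010, 010100, 011111, 110-10

4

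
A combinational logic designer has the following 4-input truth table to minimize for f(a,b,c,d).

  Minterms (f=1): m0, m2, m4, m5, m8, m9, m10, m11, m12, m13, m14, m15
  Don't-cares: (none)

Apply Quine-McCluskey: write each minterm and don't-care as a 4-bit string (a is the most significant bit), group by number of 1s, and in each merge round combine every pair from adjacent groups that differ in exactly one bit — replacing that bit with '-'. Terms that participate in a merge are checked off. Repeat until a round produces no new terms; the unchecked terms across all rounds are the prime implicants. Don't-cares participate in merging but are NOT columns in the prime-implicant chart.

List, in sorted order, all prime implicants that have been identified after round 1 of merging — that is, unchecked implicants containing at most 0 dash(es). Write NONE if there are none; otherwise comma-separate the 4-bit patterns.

NONE

size-2^0 implicants → 0000(✓)  0010(✓)  0100(✓)  0101(✓)  1000(✓)  1001(✓)  1010(✓)  1011(✓)  1100(✓)  1101(✓)  1110(✓)  1111(✓)
size-2^1 implicants → -000(✓)  -010(✓)  -100(✓)  -101(✓)  0-00(✓)  00-0(✓)  010-(✓)  1-00(✓)  1-01(✓)  1-10(✓)  1-11(✓)  10-0(✓)  10-1(✓)  100-(✓)  101-(✓)  11-0(✓)  11-1(✓)  110-(✓)  111-(✓)
size-2^2 implicants → --00  -0-0  -10-  1--0(✓)  1--1(✓)  1-0-(✓)  1-1-(✓)  10--(✓)  11--(✓)
size-2^3 implicants → 1---
Unchecked terms (primes): --00, -0-0, -10-, 1---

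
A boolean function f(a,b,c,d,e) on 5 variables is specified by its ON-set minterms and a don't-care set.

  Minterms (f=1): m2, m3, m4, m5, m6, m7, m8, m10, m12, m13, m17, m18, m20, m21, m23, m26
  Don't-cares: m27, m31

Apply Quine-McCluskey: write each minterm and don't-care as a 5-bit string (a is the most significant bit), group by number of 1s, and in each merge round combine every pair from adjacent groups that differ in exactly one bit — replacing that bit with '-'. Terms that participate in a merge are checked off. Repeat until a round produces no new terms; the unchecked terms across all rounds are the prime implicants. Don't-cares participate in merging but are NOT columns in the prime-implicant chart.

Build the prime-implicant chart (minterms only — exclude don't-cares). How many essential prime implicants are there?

5

Round 0: 00010✓ 00011✓ 00100✓ 00101✓ 00110✓ 00111✓ 01000✓ 01010✓ 01100✓ 01101✓ 10001✓ 10010✓ 10100✓ 10101✓ 10111✓ 11010✓ 11011✓ 11111✓
Round 1: -0010✓ -0100✓ -0101✓ -0111✓ -1010✓ 0-010✓ 0-100✓ 0-101✓ 00-10✓ 00-11✓ 0001-✓ 001-0✓ 001-1✓ 0010-✓ 0011-✓ 01-00 010-0 0110-✓ 1-010✓ 1-111 10-01 101-1✓ 1010-✓ 11-11 1101-
Round 2: --010 -01-1 -010- 0-10- 00-1- 001--
PIs = {--010, -01-1, -010-, 0-10-, 00-1-, 001--, 01-00, 010-0, 1-111, 10-01, 11-11, 1101-}
Coverage chart:
  m2: --010,00-1-
  m3: 00-1- ←essential
  m4: -010-,0-10-,001--
  m5: -01-1,-010-,0-10-,001--
  m6: 00-1-,001--
  m7: -01-1,00-1-,001--
  m8: 01-00,010-0
  m10: --010,010-0
  m12: 0-10-,01-00
  m13: 0-10- ←essential
  m17: 10-01 ←essential
  m18: --010 ←essential
  m20: -010- ←essential
  m21: -01-1,-010-,10-01
  m23: -01-1,1-111
  m26: --010,1101-
Essential: --010, -010-, 0-10-, 00-1-, 10-01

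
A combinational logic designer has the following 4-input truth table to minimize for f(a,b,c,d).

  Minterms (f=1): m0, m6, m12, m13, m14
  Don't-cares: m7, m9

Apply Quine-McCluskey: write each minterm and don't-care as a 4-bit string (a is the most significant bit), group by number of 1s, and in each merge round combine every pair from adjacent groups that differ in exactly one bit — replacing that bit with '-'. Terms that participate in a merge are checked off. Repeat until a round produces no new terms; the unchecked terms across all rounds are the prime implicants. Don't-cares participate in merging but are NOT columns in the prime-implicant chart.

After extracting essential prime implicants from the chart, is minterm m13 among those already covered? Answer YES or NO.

[col 0] 0000, 0110*, 0111*, 1001*, 1100*, 1101*, 1110*
[col 1] -110, 011-, 1-01, 11-0, 110-
Prime implicants: -110, 0000, 011-, 1-01, 11-0, 110-
PI chart (minterm → PIs covering it):
  0 | 0000  (sole → essential)
  6 | -110,011-
  12 | 11-0,110-
  13 | 1-01,110-
  14 | -110,11-0
Essential prime implicants: 0000

NO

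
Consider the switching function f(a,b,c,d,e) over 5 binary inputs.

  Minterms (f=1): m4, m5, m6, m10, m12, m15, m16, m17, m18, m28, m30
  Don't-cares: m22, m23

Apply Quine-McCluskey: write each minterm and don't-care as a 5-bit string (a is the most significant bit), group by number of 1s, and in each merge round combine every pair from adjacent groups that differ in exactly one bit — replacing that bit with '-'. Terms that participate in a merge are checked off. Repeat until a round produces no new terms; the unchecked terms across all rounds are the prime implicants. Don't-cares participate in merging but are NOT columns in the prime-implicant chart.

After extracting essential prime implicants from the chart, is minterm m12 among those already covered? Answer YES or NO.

NO

size-2^0 implicants → 00100(✓)  00101(✓)  00110(✓)  01010  01100(✓)  01111  10000(✓)  10001(✓)  10010(✓)  10110(✓)  10111(✓)  11100(✓)  11110(✓)
size-2^1 implicants → -0110  -1100  0-100  001-0  0010-  1-110  10-10  100-0  1000-  1011-  111-0
Unchecked terms (primes): -0110, -1100, 0-100, 001-0, 0010-, 01010, 01111, 1-110, 10-10, 100-0, 1000-, 1011-, 111-0
Minterm coverage:
  m4 ⊆ 0-100,001-0,0010-
  m5 ⊆ 0010- [E]
  m6 ⊆ -0110,001-0
  m10 ⊆ 01010 [E]
  m12 ⊆ -1100,0-100
  m15 ⊆ 01111 [E]
  m16 ⊆ 100-0,1000-
  m17 ⊆ 1000- [E]
  m18 ⊆ 10-10,100-0
  m28 ⊆ -1100,111-0
  m30 ⊆ 1-110,111-0
E = {0010-, 01010, 01111, 1000-}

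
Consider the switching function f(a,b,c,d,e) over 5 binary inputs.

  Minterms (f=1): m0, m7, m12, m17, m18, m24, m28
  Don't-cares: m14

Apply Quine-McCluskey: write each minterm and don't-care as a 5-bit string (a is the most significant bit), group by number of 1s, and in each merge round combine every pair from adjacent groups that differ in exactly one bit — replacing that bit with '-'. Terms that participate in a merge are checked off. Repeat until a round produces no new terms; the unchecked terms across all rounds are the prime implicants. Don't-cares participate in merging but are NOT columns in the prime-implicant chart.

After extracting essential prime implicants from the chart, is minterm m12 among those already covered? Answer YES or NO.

NO

[col 0] 00000, 00111, 01100*, 01110*, 10001, 10010, 11000*, 11100*
[col 1] -1100, 011-0, 11-00
Prime implicants: -1100, 00000, 00111, 011-0, 10001, 10010, 11-00
PI chart (minterm → PIs covering it):
  0 | 00000  (sole → essential)
  7 | 00111  (sole → essential)
  12 | -1100,011-0
  17 | 10001  (sole → essential)
  18 | 10010  (sole → essential)
  24 | 11-00  (sole → essential)
  28 | -1100,11-00
Essential prime implicants: 00000, 00111, 10001, 10010, 11-00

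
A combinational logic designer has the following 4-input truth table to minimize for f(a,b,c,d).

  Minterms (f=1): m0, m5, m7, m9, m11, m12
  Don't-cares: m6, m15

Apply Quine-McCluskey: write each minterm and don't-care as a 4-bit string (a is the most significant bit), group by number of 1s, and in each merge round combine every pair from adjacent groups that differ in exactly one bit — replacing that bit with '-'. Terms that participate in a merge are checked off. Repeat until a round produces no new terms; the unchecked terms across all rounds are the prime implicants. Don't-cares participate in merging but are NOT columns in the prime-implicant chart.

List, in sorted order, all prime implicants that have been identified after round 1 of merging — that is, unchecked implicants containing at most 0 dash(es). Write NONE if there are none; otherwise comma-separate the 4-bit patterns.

0000, 1100

Round 0: 0000 0101✓ 0110✓ 0111✓ 1001✓ 1011✓ 1100 1111✓
Round 1: -111 01-1 011- 1-11 10-1
PIs = {-111, 0000, 01-1, 011-, 1-11, 10-1, 1100}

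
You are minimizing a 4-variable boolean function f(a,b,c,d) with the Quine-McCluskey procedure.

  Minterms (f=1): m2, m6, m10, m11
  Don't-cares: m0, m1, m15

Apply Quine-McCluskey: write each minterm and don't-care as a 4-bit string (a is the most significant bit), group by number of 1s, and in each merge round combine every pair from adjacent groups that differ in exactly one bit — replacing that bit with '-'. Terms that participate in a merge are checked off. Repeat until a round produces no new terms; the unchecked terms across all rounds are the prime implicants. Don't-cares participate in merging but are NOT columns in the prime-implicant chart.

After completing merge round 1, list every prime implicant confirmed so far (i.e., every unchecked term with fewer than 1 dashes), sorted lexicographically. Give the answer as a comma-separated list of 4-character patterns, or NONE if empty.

[col 0] 0000*, 0001*, 0010*, 0110*, 1010*, 1011*, 1111*
[col 1] -010, 0-10, 00-0, 000-, 1-11, 101-
Prime implicants: -010, 0-10, 00-0, 000-, 1-11, 101-

NONE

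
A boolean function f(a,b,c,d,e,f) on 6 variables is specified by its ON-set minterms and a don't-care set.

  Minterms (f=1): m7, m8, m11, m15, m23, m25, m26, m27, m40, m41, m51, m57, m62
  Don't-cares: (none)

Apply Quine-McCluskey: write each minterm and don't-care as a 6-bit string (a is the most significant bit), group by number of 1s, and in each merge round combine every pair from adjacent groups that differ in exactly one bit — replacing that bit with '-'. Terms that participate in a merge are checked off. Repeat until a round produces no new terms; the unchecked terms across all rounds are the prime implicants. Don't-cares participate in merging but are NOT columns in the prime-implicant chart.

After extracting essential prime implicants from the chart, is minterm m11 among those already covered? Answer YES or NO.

size-2^0 implicants → 000111(✓)  001000(✓)  001011(✓)  001111(✓)  010111(✓)  011001(✓)  011010(✓)  011011(✓)  101000(✓)  101001(✓)  110011  111001(✓)  111110
size-2^1 implicants → -01000  -11001  0-0111  0-1011  00-111  001-11  0110-1  01101-  1-1001  10100-
Unchecked terms (primes): -01000, -11001, 0-0111, 0-1011, 00-111, 001-11, 0110-1, 01101-, 1-1001, 10100-, 110011, 111110
Minterm coverage:
  m7 ⊆ 0-0111,00-111
  m8 ⊆ -01000 [E]
  m11 ⊆ 0-1011,001-11
  m15 ⊆ 00-111,001-11
  m23 ⊆ 0-0111 [E]
  m25 ⊆ -11001,0110-1
  m26 ⊆ 01101- [E]
  m27 ⊆ 0-1011,0110-1,01101-
  m40 ⊆ -01000,10100-
  m41 ⊆ 1-1001,10100-
  m51 ⊆ 110011 [E]
  m57 ⊆ -11001,1-1001
  m62 ⊆ 111110 [E]
E = {-01000, 0-0111, 01101-, 110011, 111110}

NO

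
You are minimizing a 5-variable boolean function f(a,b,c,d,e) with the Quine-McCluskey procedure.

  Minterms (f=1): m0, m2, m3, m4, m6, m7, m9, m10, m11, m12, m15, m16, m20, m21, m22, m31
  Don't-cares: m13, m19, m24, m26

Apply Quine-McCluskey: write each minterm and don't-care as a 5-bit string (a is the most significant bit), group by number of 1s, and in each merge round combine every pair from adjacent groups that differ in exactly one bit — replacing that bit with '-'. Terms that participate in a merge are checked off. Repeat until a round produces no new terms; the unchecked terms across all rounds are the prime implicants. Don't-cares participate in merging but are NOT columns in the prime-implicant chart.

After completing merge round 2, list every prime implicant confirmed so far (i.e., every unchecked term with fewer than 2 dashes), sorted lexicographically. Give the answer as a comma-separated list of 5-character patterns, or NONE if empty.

-0011, -1010, -1111, 0-100, 0110-, 1-000, 1010-, 110-0

Round 0: 00000✓ 00010✓ 00011✓ 00100✓ 00110✓ 00111✓ 01001✓ 01010✓ 01011✓ 01100✓ 01101✓ 01111✓ 10000✓ 10011✓ 10100✓ 10101✓ 10110✓ 11000✓ 11010✓ 11111✓
Round 1: -0000✓ -0011 -0100✓ -0110✓ -1010 -1111 0-010✓ 0-011✓ 0-100 0-111✓ 00-00✓ 00-10✓ 00-11✓ 000-0✓ 0001-✓ 001-0✓ 0011-✓ 01-01✓ 01-11✓ 010-1✓ 0101-✓ 011-1✓ 0110- 1-000 10-00✓ 101-0✓ 1010- 110-0
Round 2: -0-00 -01-0 0--11 0-01- 00--0 00-1- 01--1
PIs = {-0-00, -0011, -01-0, -1010, -1111, 0--11, 0-01-, 0-100, 00--0, 00-1-, 01--1, 0110-, 1-000, 1010-, 110-0}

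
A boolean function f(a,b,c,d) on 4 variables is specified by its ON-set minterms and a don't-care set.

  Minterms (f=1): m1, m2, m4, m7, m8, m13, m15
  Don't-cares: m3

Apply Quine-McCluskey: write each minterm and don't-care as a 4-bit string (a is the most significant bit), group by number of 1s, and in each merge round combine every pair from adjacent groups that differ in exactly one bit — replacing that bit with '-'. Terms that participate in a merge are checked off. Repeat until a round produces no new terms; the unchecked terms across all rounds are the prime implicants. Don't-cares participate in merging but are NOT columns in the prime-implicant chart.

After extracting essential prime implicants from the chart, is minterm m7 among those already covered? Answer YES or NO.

Round 0: 0001✓ 0010✓ 0011✓ 0100 0111✓ 1000 1101✓ 1111✓
Round 1: -111 0-11 00-1 001- 11-1
PIs = {-111, 0-11, 00-1, 001-, 0100, 1000, 11-1}
Coverage chart:
  m1: 00-1 ←essential
  m2: 001- ←essential
  m4: 0100 ←essential
  m7: -111,0-11
  m8: 1000 ←essential
  m13: 11-1 ←essential
  m15: -111,11-1
Essential: 00-1, 001-, 0100, 1000, 11-1

NO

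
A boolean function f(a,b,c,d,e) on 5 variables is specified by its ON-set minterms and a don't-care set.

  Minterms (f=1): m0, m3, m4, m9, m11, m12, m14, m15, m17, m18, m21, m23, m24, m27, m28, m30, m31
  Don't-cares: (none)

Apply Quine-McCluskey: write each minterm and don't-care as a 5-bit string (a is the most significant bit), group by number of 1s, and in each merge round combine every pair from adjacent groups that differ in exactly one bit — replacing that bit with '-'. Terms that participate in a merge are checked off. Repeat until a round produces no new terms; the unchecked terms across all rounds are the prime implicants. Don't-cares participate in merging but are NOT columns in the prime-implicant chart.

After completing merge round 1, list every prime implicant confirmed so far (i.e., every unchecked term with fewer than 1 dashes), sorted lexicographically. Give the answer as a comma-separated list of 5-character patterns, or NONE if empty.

10010

Round 0: 00000✓ 00011✓ 00100✓ 01001✓ 01011✓ 01100✓ 01110✓ 01111✓ 10001✓ 10010 10101✓ 10111✓ 11000✓ 11011✓ 11100✓ 11110✓ 11111✓
Round 1: -1011✓ -1100✓ -1110✓ -1111✓ 0-011 0-100 00-00 01-11✓ 010-1 011-0✓ 0111-✓ 1-111 10-01 101-1 11-00 11-11✓ 111-0✓ 1111-✓
Round 2: -1-11 -11-0 -111-
PIs = {-1-11, -11-0, -111-, 0-011, 0-100, 00-00, 010-1, 1-111, 10-01, 10010, 101-1, 11-00}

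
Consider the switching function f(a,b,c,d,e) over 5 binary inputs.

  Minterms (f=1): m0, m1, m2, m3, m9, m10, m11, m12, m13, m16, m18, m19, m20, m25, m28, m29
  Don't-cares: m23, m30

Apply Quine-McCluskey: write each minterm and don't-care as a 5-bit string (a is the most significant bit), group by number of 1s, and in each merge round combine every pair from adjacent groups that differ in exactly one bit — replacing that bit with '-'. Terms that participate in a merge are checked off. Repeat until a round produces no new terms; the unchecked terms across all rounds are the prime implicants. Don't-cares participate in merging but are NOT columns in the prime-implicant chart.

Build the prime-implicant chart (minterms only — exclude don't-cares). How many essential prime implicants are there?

size-2^0 implicants → 00000(✓)  00001(✓)  00010(✓)  00011(✓)  01001(✓)  01010(✓)  01011(✓)  01100(✓)  01101(✓)  10000(✓)  10010(✓)  10011(✓)  10100(✓)  10111(✓)  11001(✓)  11100(✓)  11101(✓)  11110(✓)
size-2^1 implicants → -0000(✓)  -0010(✓)  -0011(✓)  -1001(✓)  -1100(✓)  -1101(✓)  0-001(✓)  0-010(✓)  0-011(✓)  000-0(✓)  000-1(✓)  0000-(✓)  0001-(✓)  01-01(✓)  010-1(✓)  0101-(✓)  0110-(✓)  1-100  10-00  10-11  100-0(✓)  1001-(✓)  11-01(✓)  111-0  1110-(✓)
size-2^2 implicants → -00-0  -001-  -1-01  -110-  0-0-1  0-01-  000--
Unchecked terms (primes): -00-0, -001-, -1-01, -110-, 0-0-1, 0-01-, 000--, 1-100, 10-00, 10-11, 111-0
Minterm coverage:
  m0 ⊆ -00-0,000--
  m1 ⊆ 0-0-1,000--
  m2 ⊆ -00-0,-001-,0-01-,000--
  m3 ⊆ -001-,0-0-1,0-01-,000--
  m9 ⊆ -1-01,0-0-1
  m10 ⊆ 0-01- [E]
  m11 ⊆ 0-0-1,0-01-
  m12 ⊆ -110- [E]
  m13 ⊆ -1-01,-110-
  m16 ⊆ -00-0,10-00
  m18 ⊆ -00-0,-001-
  m19 ⊆ -001-,10-11
  m20 ⊆ 1-100,10-00
  m25 ⊆ -1-01 [E]
  m28 ⊆ -110-,1-100,111-0
  m29 ⊆ -1-01,-110-
E = {-1-01, -110-, 0-01-}

3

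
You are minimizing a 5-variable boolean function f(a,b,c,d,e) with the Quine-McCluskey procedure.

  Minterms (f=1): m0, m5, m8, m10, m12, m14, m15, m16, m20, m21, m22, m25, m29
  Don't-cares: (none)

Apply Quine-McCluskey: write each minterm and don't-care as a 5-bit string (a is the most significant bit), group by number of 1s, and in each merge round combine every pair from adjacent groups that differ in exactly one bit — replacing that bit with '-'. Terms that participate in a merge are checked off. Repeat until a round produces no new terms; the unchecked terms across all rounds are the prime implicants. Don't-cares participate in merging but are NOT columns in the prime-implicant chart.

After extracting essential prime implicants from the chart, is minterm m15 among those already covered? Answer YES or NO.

[col 0] 00000*, 00101*, 01000*, 01010*, 01100*, 01110*, 01111*, 10000*, 10100*, 10101*, 10110*, 11001*, 11101*
[col 1] -0000, -0101, 0-000, 01-00*, 01-10*, 010-0*, 011-0*, 0111-, 1-101, 10-00, 101-0, 1010-, 11-01
[col 2] 01--0
Prime implicants: -0000, -0101, 0-000, 01--0, 0111-, 1-101, 10-00, 101-0, 1010-, 11-01
PI chart (minterm → PIs covering it):
  0 | -0000,0-000
  5 | -0101  (sole → essential)
  8 | 0-000,01--0
  10 | 01--0  (sole → essential)
  12 | 01--0  (sole → essential)
  14 | 01--0,0111-
  15 | 0111-  (sole → essential)
  16 | -0000,10-00
  20 | 10-00,101-0,1010-
  21 | -0101,1-101,1010-
  22 | 101-0  (sole → essential)
  25 | 11-01  (sole → essential)
  29 | 1-101,11-01
Essential prime implicants: -0101, 01--0, 0111-, 101-0, 11-01

YES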